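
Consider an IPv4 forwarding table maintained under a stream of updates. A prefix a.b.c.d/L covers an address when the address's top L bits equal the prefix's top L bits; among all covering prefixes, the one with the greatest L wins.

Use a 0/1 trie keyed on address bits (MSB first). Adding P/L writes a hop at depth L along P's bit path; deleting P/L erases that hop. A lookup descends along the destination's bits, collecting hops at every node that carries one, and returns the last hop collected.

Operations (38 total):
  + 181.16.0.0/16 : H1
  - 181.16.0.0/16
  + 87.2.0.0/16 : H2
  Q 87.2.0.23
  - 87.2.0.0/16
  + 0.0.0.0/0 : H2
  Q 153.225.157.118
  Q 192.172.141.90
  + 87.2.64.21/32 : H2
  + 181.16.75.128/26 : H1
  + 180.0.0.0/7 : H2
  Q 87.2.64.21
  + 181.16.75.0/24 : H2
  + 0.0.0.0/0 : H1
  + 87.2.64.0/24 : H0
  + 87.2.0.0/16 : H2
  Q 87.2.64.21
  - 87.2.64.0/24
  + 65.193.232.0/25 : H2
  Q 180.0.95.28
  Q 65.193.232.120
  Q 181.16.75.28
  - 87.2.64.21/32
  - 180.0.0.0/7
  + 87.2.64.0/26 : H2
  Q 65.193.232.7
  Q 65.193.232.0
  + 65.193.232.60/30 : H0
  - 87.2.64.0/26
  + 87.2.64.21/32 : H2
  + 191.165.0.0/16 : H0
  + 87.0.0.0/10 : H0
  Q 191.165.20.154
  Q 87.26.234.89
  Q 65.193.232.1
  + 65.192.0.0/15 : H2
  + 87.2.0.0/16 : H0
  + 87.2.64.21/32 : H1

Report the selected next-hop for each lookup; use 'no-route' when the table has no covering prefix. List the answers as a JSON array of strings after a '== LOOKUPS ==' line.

Apply in order:
  + 181.16.0.0/16 (H1) depth=16
  - 181.16.0.0/16 clear@16
  + 87.2.0.0/16 (H2) depth=16
  ? 87.2.0.23  path d0:-→d1:-→d2:-→d3:-→d4:-→d5:-→d6:-→d7:-→d8:-→d9:-→d10:-→d11:-→d12:-→d13:-→d14:-→d15:-→d16:H2  best=H2
  - 87.2.0.0/16 clear@16
  + 0.0.0.0/0 (H2) depth=0
  ? 153.225.157.118  path d0:H2→d1:-→d2:-  best=H2
  ? 192.172.141.90  path d0:H2→d1:-  best=H2
  + 87.2.64.21/32 (H2) depth=32
  + 181.16.75.128/26 (H1) depth=26
  + 180.0.0.0/7 (H2) depth=7
  ? 87.2.64.21  path d0:H2→d1:-→d2:-→d3:-→d4:-→d5:-→d6:-→d7:-→d8:-→d9:-→d10:-→d11:-→d12:-→d13:-→d14:-→d15:-→d16:-→d17:-→d18:-→d19:-→d20:-→d21:-→d22:-→d23:-→d24:-→d25:-→d26:-→d27:-→d28:-→d29:-→d30:-→d31:-→d32:H2  best=H2
  + 181.16.75.0/24 (H2) depth=24
  + 0.0.0.0/0 (H1) depth=0
  + 87.2.64.0/24 (H0) depth=24
  + 87.2.0.0/16 (H2) depth=16
  ? 87.2.64.21  path d0:H1→d1:-→d2:-→d3:-→d4:-→d5:-→d6:-→d7:-→d8:-→d9:-→d10:-→d11:-→d12:-→d13:-→d14:-→d15:-→d16:H2→d17:-→d18:-→d19:-→d20:-→d21:-→d22:-→d23:-→d24:H0→d25:-→d26:-→d27:-→d28:-→d29:-→d30:-→d31:-→d32:H2  best=H2
  - 87.2.64.0/24 clear@24
  + 65.193.232.0/25 (H2) depth=25
  ? 180.0.95.28  path d0:H1→d1:-→d2:-→d3:-→d4:-→d5:-→d6:-→d7:H2  best=H2
  ? 65.193.232.120  path d0:H1→d1:-→d2:-→d3:-→d4:-→d5:-→d6:-→d7:-→d8:-→d9:-→d10:-→d11:-→d12:-→d13:-→d14:-→d15:-→d16:-→d17:-→d18:-→d19:-→d20:-→d21:-→d22:-→d23:-→d24:-→d25:H2  best=H2
  ? 181.16.75.28  path d0:H1→d1:-→d2:-→d3:-→d4:-→d5:-→d6:-→d7:H2→d8:-→d9:-→d10:-→d11:-→d12:-→d13:-→d14:-→d15:-→d16:-→d17:-→d18:-→d19:-→d20:-→d21:-→d22:-→d23:-→d24:H2  best=H2
  - 87.2.64.21/32 clear@32
  - 180.0.0.0/7 clear@7
  + 87.2.64.0/26 (H2) depth=26
  ? 65.193.232.7  path d0:H1→d1:-→d2:-→d3:-→d4:-→d5:-→d6:-→d7:-→d8:-→d9:-→d10:-→d11:-→d12:-→d13:-→d14:-→d15:-→d16:-→d17:-→d18:-→d19:-→d20:-→d21:-→d22:-→d23:-→d24:-→d25:H2  best=H2
  ? 65.193.232.0  path d0:H1→d1:-→d2:-→d3:-→d4:-→d5:-→d6:-→d7:-→d8:-→d9:-→d10:-→d11:-→d12:-→d13:-→d14:-→d15:-→d16:-→d17:-→d18:-→d19:-→d20:-→d21:-→d22:-→d23:-→d24:-→d25:H2  best=H2
  + 65.193.232.60/30 (H0) depth=30
  - 87.2.64.0/26 clear@26
  + 87.2.64.21/32 (H2) depth=32
  + 191.165.0.0/16 (H0) depth=16
  + 87.0.0.0/10 (H0) depth=10
  ? 191.165.20.154  path d0:H1→d1:-→d2:-→d3:-→d4:-→d5:-→d6:-→d7:-→d8:-→d9:-→d10:-→d11:-→d12:-→d13:-→d14:-→d15:-→d16:H0  best=H0
  ? 87.26.234.89  path d0:H1→d1:-→d2:-→d3:-→d4:-→d5:-→d6:-→d7:-→d8:-→d9:-→d10:H0→d11:-  best=H0
  ? 65.193.232.1  path d0:H1→d1:-→d2:-→d3:-→d4:-→d5:-→d6:-→d7:-→d8:-→d9:-→d10:-→d11:-→d12:-→d13:-→d14:-→d15:-→d16:-→d17:-→d18:-→d19:-→d20:-→d21:-→d22:-→d23:-→d24:-→d25:H2→d26:-  best=H2
  + 65.192.0.0/15 (H2) depth=15
  + 87.2.0.0/16 (H0) depth=16
  + 87.2.64.21/32 (H1) depth=32

== LOOKUPS ==
["H2","H2","H2","H2","H2","H2","H2","H2","H2","H2","H0","H0","H2"]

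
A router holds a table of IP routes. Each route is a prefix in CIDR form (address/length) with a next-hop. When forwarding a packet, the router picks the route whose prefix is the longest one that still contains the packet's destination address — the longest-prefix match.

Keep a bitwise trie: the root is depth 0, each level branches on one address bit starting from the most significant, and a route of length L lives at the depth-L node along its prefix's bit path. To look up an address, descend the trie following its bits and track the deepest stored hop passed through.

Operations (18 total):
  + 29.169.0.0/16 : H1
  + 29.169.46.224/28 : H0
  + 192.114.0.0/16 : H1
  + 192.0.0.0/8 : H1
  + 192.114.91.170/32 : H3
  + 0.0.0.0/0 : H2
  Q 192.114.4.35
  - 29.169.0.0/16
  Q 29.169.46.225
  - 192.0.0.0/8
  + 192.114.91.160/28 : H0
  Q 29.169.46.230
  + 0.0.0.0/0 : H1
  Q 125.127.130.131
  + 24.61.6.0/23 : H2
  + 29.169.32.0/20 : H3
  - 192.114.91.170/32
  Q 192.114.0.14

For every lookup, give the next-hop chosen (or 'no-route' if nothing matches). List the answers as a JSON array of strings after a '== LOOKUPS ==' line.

Apply in order:
  + 29.169.0.0/16 (H1) depth=16
  + 29.169.46.224/28 (H0) depth=28
  + 192.114.0.0/16 (H1) depth=16
  + 192.0.0.0/8 (H1) depth=8
  + 192.114.91.170/32 (H3) depth=32
  + 0.0.0.0/0 (H2) depth=0
  Q 192.114.4.35: descend 11000000011100100 ; hops seen [H2,H1,H1] ; pick H1
  del 29.169.0.0/16 (clear depth 16)
  Q 29.169.46.225: descend 0001110110101001001011101110 ; hops seen [H2,H0] ; pick H0
  del 192.0.0.0/8 (clear depth 8)
  + 192.114.91.160/28 (H0) depth=28
  Q 29.169.46.230: descend 0001110110101001001011101110 ; hops seen [H2,H0] ; pick H0
  + 0.0.0.0/0 (H1) depth=0
  Q 125.127.130.131: descend 0 ; hops seen [H1] ; pick H1
  + 24.61.6.0/23 (H2) depth=23
  + 29.169.32.0/20 (H3) depth=20
  del 192.114.91.170/32 (clear depth 32)
  Q 192.114.0.14: descend 11000000011100100 ; hops seen [H1,H1] ; pick H1

== LOOKUPS ==
["H1","H0","H0","H1","H1"]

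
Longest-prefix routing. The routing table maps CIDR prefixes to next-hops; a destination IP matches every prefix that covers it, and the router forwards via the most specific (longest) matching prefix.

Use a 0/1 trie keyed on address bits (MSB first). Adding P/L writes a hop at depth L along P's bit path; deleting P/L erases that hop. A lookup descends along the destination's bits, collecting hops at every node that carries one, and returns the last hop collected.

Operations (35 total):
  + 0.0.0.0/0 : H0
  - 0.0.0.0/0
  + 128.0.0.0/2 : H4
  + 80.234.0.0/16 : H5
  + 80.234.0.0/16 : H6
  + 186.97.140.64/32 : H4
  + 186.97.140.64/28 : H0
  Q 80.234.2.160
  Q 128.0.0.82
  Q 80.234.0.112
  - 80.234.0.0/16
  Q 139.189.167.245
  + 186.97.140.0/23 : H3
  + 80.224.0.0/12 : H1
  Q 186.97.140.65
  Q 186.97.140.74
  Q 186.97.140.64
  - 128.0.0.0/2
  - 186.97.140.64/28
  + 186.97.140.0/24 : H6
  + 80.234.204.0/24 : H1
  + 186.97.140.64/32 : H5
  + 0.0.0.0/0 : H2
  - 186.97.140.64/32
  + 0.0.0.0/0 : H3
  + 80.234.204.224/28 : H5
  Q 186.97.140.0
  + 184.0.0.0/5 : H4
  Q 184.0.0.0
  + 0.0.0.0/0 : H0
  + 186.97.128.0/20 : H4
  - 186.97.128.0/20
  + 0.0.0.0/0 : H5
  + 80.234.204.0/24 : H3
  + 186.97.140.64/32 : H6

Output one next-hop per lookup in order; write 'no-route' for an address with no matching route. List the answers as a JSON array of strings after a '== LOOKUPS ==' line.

Trace:
  + 0.0.0.0/0 (H0) depth=0
  del 0.0.0.0/0 (clear depth 0)
  + 128.0.0.0/2 (H4) depth=2
  + 80.234.0.0/16 (H5) depth=16
  + 80.234.0.0/16 (H6) depth=16
  + 186.97.140.64/32 (H4) depth=32
  + 186.97.140.64/28 (H0) depth=28
  lookup 80.234.2.160: bits 0101000011101010 walk d0:-→d1:-→d2:-→d3:-→d4:-→d5:-→d6:-→d7:-→d8:-→d9:-→d10:-→d11:-→d12:-→d13:-→d14:-→d15:-→d16:H6 -> H6
  lookup 128.0.0.82: bits 10 walk d0:-→d1:-→d2:H4 -> H4
  lookup 80.234.0.112: bits 0101000011101010 walk d0:-→d1:-→d2:-→d3:-→d4:-→d5:-→d6:-→d7:-→d8:-→d9:-→d10:-→d11:-→d12:-→d13:-→d14:-→d15:-→d16:H6 -> H6
  del 80.234.0.0/16 (clear depth 16)
  lookup 139.189.167.245: bits 10 walk d0:-→d1:-→d2:H4 -> H4
  + 186.97.140.0/23 (H3) depth=23
  + 80.224.0.0/12 (H1) depth=12
  lookup 186.97.140.65: bits 1011101001100001100011000100000 walk d0:-→d1:-→d2:H4→d3:-→d4:-→d5:-→d6:-→d7:-→d8:-→d9:-→d10:-→d11:-→d12:-→d13:-→d14:-→d15:-→d16:-→d17:-→d18:-→d19:-→d20:-→d21:-→d22:-→d23:H3→d24:-→d25:-→d26:-→d27:-→d28:H0→d29:-→d30:-→d31:- -> H0
  lookup 186.97.140.74: bits 1011101001100001100011000100 walk d0:-→d1:-→d2:H4→d3:-→d4:-→d5:-→d6:-→d7:-→d8:-→d9:-→d10:-→d11:-→d12:-→d13:-→d14:-→d15:-→d16:-→d17:-→d18:-→d19:-→d20:-→d21:-→d22:-→d23:H3→d24:-→d25:-→d26:-→d27:-→d28:H0 -> H0
  lookup 186.97.140.64: bits 10111010011000011000110001000000 walk d0:-→d1:-→d2:H4→d3:-→d4:-→d5:-→d6:-→d7:-→d8:-→d9:-→d10:-→d11:-→d12:-→d13:-→d14:-→d15:-→d16:-→d17:-→d18:-→d19:-→d20:-→d21:-→d22:-→d23:H3→d24:-→d25:-→d26:-→d27:-→d28:H0→d29:-→d30:-→d31:-→d32:H4 -> H4
  del 128.0.0.0/2 (clear depth 2)
  del 186.97.140.64/28 (clear depth 28)
  + 186.97.140.0/24 (H6) depth=24
  + 80.234.204.0/24 (H1) depth=24
  + 186.97.140.64/32 (H5) depth=32
  + 0.0.0.0/0 (H2) depth=0
  del 186.97.140.64/32 (clear depth 32)
  + 0.0.0.0/0 (H3) depth=0
  + 80.234.204.224/28 (H5) depth=28
  lookup 186.97.140.0: bits 1011101001100001100011000 walk d0:H3→d1:-→d2:-→d3:-→d4:-→d5:-→d6:-→d7:-→d8:-→d9:-→d10:-→d11:-→d12:-→d13:-→d14:-→d15:-→d16:-→d17:-→d18:-→d19:-→d20:-→d21:-→d22:-→d23:H3→d24:H6→d25:- -> H6
  + 184.0.0.0/5 (H4) depth=5
  lookup 184.0.0.0: bits 101110 walk d0:H3→d1:-→d2:-→d3:-→d4:-→d5:H4→d6:- -> H4
  + 0.0.0.0/0 (H0) depth=0
  + 186.97.128.0/20 (H4) depth=20
  del 186.97.128.0/20 (clear depth 20)
  + 0.0.0.0/0 (H5) depth=0
  + 80.234.204.0/24 (H3) depth=24
  + 186.97.140.64/32 (H6) depth=32

== LOOKUPS ==
["H6","H4","H6","H4","H0","H0","H4","H6","H4"]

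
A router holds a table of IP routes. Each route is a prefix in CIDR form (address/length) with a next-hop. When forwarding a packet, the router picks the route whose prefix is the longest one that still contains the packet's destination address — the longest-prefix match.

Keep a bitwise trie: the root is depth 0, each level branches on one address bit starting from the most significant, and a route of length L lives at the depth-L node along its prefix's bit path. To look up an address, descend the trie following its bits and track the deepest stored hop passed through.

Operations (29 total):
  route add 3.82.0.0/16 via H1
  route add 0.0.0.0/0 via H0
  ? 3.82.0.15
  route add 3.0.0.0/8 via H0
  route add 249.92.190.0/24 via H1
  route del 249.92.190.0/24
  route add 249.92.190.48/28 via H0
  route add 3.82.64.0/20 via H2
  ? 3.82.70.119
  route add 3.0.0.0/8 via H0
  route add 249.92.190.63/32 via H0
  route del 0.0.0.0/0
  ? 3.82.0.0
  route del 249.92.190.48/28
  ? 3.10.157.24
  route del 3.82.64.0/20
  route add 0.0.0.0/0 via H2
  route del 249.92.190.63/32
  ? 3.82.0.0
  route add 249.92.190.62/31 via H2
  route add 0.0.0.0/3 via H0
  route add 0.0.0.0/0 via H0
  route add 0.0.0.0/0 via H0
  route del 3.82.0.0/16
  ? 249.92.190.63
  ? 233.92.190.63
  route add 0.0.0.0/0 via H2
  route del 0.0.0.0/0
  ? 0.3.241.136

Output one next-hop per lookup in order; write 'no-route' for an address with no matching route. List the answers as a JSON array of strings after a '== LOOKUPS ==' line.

Process each operation:
  + 3.82.0.0/16 (H1) depth=16
  + 0.0.0.0/0 (H0) depth=0
  ? 3.82.0.15  path d0:H0→d1:-→d2:-→d3:-→d4:-→d5:-→d6:-→d7:-→d8:-→d9:-→d10:-→d11:-→d12:-→d13:-→d14:-→d15:-→d16:H1  best=H1
  + 3.0.0.0/8 (H0) depth=8
  + 249.92.190.0/24 (H1) depth=24
  - 249.92.190.0/24 clear@24
  + 249.92.190.48/28 (H0) depth=28
  + 3.82.64.0/20 (H2) depth=20
  ? 3.82.70.119  path d0:H0→d1:-→d2:-→d3:-→d4:-→d5:-→d6:-→d7:-→d8:H0→d9:-→d10:-→d11:-→d12:-→d13:-→d14:-→d15:-→d16:H1→d17:-→d18:-→d19:-→d20:H2  best=H2
  + 3.0.0.0/8 (H0) depth=8
  + 249.92.190.63/32 (H0) depth=32
  - 0.0.0.0/0 clear@0
  ? 3.82.0.0  path d0:-→d1:-→d2:-→d3:-→d4:-→d5:-→d6:-→d7:-→d8:H0→d9:-→d10:-→d11:-→d12:-→d13:-→d14:-→d15:-→d16:H1→d17:-  best=H1
  - 249.92.190.48/28 clear@28
  ? 3.10.157.24  path d0:-→d1:-→d2:-→d3:-→d4:-→d5:-→d6:-→d7:-→d8:H0→d9:-  best=H0
  - 3.82.64.0/20 clear@20
  + 0.0.0.0/0 (H2) depth=0
  - 249.92.190.63/32 clear@32
  ? 3.82.0.0  path d0:H2→d1:-→d2:-→d3:-→d4:-→d5:-→d6:-→d7:-→d8:H0→d9:-→d10:-→d11:-→d12:-→d13:-→d14:-→d15:-→d16:H1→d17:-  best=H1
  + 249.92.190.62/31 (H2) depth=31
  + 0.0.0.0/3 (H0) depth=3
  + 0.0.0.0/0 (H0) depth=0
  + 0.0.0.0/0 (H0) depth=0
  - 3.82.0.0/16 clear@16
  ? 249.92.190.63  path d0:H0→d1:-→d2:-→d3:-→d4:-→d5:-→d6:-→d7:-→d8:-→d9:-→d10:-→d11:-→d12:-→d13:-→d14:-→d15:-→d16:-→d17:-→d18:-→d19:-→d20:-→d21:-→d22:-→d23:-→d24:-→d25:-→d26:-→d27:-→d28:-→d29:-→d30:-→d31:H2→d32:-  best=H2
  ? 233.92.190.63  path d0:H0→d1:-→d2:-→d3:-  best=H0
  + 0.0.0.0/0 (H2) depth=0
  - 0.0.0.0/0 clear@0
  ? 0.3.241.136  path d0:-→d1:-→d2:-→d3:H0→d4:-→d5:-→d6:-  best=H0

== LOOKUPS ==
["H1","H2","H1","H0","H1","H2","H0","H0"]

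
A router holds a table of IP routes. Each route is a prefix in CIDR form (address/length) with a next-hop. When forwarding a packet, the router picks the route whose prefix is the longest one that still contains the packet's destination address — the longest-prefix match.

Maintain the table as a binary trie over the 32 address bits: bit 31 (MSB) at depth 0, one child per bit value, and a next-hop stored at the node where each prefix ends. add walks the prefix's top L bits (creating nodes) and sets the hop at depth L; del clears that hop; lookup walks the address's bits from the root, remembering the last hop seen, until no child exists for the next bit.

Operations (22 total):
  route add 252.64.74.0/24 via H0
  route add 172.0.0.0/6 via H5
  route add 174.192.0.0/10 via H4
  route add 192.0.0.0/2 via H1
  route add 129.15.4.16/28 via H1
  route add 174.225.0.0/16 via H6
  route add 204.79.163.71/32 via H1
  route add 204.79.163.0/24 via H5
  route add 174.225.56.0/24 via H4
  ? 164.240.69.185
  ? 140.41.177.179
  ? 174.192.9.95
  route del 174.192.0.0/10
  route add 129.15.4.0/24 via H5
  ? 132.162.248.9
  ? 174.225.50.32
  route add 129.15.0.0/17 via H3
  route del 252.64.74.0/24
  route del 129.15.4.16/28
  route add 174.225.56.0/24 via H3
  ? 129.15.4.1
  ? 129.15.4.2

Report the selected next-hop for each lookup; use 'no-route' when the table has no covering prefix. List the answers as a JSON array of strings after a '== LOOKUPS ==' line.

Apply in order:
  + 252.64.74.0/24 (H0) depth=24
  + 172.0.0.0/6 (H5) depth=6
  + 174.192.0.0/10 (H4) depth=10
  + 192.0.0.0/2 (H1) depth=2
  + 129.15.4.16/28 (H1) depth=28
  + 174.225.0.0/16 (H6) depth=16
  + 204.79.163.71/32 (H1) depth=32
  + 204.79.163.0/24 (H5) depth=24
  + 174.225.56.0/24 (H4) depth=24
  lookup 164.240.69.185: bits 1010 walk d0:-→d1:-→d2:-→d3:-→d4:- -> no-route
  lookup 140.41.177.179: bits 1000 walk d0:-→d1:-→d2:-→d3:-→d4:- -> no-route
  lookup 174.192.9.95: bits 1010111011 walk d0:-→d1:-→d2:-→d3:-→d4:-→d5:-→d6:H5→d7:-→d8:-→d9:-→d10:H4 -> H4
  - 174.192.0.0/10 clear@10
  + 129.15.4.0/24 (H5) depth=24
  lookup 132.162.248.9: bits 10000 walk d0:-→d1:-→d2:-→d3:-→d4:-→d5:- -> no-route
  lookup 174.225.50.32: bits 10101110111000010011 walk d0:-→d1:-→d2:-→d3:-→d4:-→d5:-→d6:H5→d7:-→d8:-→d9:-→d10:-→d11:-→d12:-→d13:-→d14:-→d15:-→d16:H6→d17:-→d18:-→d19:-→d20:- -> H6
  + 129.15.0.0/17 (H3) depth=17
  - 252.64.74.0/24 clear@24
  - 129.15.4.16/28 clear@28
  + 174.225.56.0/24 (H3) depth=24
  lookup 129.15.4.1: bits 100000010000111100000100000 walk d0:-→d1:-→d2:-→d3:-→d4:-→d5:-→d6:-→d7:-→d8:-→d9:-→d10:-→d11:-→d12:-→d13:-→d14:-→d15:-→d16:-→d17:H3→d18:-→d19:-→d20:-→d21:-→d22:-→d23:-→d24:H5→d25:-→d26:-→d27:- -> H5
  lookup 129.15.4.2: bits 100000010000111100000100000 walk d0:-→d1:-→d2:-→d3:-→d4:-→d5:-→d6:-→d7:-→d8:-→d9:-→d10:-→d11:-→d12:-→d13:-→d14:-→d15:-→d16:-→d17:H3→d18:-→d19:-→d20:-→d21:-→d22:-→d23:-→d24:H5→d25:-→d26:-→d27:- -> H5

== LOOKUPS ==
["no-route","no-route","H4","no-route","H6","H5","H5"]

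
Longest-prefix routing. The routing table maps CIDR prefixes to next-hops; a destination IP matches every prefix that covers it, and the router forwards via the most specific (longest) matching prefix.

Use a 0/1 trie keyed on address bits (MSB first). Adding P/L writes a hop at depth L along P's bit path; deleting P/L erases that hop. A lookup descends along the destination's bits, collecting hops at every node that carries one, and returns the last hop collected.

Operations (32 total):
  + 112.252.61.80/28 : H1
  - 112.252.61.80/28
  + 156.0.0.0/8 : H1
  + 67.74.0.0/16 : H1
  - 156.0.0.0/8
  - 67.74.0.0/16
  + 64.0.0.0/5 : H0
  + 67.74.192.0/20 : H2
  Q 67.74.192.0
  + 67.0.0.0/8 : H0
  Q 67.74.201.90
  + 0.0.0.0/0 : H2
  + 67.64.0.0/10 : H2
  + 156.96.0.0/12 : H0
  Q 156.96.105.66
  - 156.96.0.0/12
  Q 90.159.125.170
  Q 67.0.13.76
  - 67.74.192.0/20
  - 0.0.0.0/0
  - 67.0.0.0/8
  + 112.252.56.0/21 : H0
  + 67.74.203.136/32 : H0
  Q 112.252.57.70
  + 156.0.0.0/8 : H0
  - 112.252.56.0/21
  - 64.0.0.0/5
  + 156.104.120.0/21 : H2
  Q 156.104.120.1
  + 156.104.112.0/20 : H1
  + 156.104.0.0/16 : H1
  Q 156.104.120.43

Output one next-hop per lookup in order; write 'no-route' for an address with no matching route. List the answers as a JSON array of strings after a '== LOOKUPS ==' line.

Apply in order:
  + 112.252.61.80/28 (H1) depth=28
  del 112.252.61.80/28 (clear depth 28)
  + 156.0.0.0/8 (H1) depth=8
  + 67.74.0.0/16 (H1) depth=16
  del 156.0.0.0/8 (clear depth 8)
  del 67.74.0.0/16 (clear depth 16)
  + 64.0.0.0/5 (H0) depth=5
  + 67.74.192.0/20 (H2) depth=20
  ? 67.74.192.0  path d0:-→d1:-→d2:-→d3:-→d4:-→d5:H0→d6:-→d7:-→d8:-→d9:-→d10:-→d11:-→d12:-→d13:-→d14:-→d15:-→d16:-→d17:-→d18:-→d19:-→d20:H2  best=H2
  + 67.0.0.0/8 (H0) depth=8
  ? 67.74.201.90  path d0:-→d1:-→d2:-→d3:-→d4:-→d5:H0→d6:-→d7:-→d8:H0→d9:-→d10:-→d11:-→d12:-→d13:-→d14:-→d15:-→d16:-→d17:-→d18:-→d19:-→d20:H2  best=H2
  + 0.0.0.0/0 (H2) depth=0
  + 67.64.0.0/10 (H2) depth=10
  + 156.96.0.0/12 (H0) depth=12
  ? 156.96.105.66  path d0:H2→d1:-→d2:-→d3:-→d4:-→d5:-→d6:-→d7:-→d8:-→d9:-→d10:-→d11:-→d12:H0  best=H0
  del 156.96.0.0/12 (clear depth 12)
  ? 90.159.125.170  path d0:H2→d1:-→d2:-→d3:-  best=H2
  ? 67.0.13.76  path d0:H2→d1:-→d2:-→d3:-→d4:-→d5:H0→d6:-→d7:-→d8:H0→d9:-  best=H0
  del 67.74.192.0/20 (clear depth 20)
  del 0.0.0.0/0 (clear depth 0)
  del 67.0.0.0/8 (clear depth 8)
  + 112.252.56.0/21 (H0) depth=21
  + 67.74.203.136/32 (H0) depth=32
  ? 112.252.57.70  path d0:-→d1:-→d2:-→d3:-→d4:-→d5:-→d6:-→d7:-→d8:-→d9:-→d10:-→d11:-→d12:-→d13:-→d14:-→d15:-→d16:-→d17:-→d18:-→d19:-→d20:-→d21:H0  best=H0
  + 156.0.0.0/8 (H0) depth=8
  del 112.252.56.0/21 (clear depth 21)
  del 64.0.0.0/5 (clear depth 5)
  + 156.104.120.0/21 (H2) depth=21
  ? 156.104.120.1  path d0:-→d1:-→d2:-→d3:-→d4:-→d5:-→d6:-→d7:-→d8:H0→d9:-→d10:-→d11:-→d12:-→d13:-→d14:-→d15:-→d16:-→d17:-→d18:-→d19:-→d20:-→d21:H2  best=H2
  + 156.104.112.0/20 (H1) depth=20
  + 156.104.0.0/16 (H1) depth=16
  ? 156.104.120.43  path d0:-→d1:-→d2:-→d3:-→d4:-→d5:-→d6:-→d7:-→d8:H0→d9:-→d10:-→d11:-→d12:-→d13:-→d14:-→d15:-→d16:H1→d17:-→d18:-→d19:-→d20:H1→d21:H2  best=H2

== LOOKUPS ==
["H2","H2","H0","H2","H0","H0","H2","H2"]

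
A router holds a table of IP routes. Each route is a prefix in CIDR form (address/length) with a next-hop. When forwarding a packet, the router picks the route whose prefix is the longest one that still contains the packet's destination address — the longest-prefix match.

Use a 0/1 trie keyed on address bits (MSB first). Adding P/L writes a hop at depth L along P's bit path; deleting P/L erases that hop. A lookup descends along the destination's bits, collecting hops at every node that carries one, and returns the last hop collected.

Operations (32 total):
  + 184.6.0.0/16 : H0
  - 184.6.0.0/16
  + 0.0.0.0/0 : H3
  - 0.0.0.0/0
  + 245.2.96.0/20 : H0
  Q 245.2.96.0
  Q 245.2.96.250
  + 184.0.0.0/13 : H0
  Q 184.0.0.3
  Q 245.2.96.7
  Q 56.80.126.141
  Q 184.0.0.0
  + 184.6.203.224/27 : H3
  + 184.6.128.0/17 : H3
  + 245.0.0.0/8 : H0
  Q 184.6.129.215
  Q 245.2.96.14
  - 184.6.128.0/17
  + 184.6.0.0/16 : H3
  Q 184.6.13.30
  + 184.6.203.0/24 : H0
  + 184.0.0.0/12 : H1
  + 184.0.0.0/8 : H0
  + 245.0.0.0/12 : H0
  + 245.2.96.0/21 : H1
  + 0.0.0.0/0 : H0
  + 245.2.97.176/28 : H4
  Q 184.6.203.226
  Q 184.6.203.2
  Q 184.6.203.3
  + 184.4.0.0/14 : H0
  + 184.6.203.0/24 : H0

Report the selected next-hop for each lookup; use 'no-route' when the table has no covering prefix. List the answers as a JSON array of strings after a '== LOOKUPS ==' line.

Trace:
  + 184.6.0.0/16 (H0) depth=16
  - 184.6.0.0/16 clear@16
  + 0.0.0.0/0 (H3) depth=0
  - 0.0.0.0/0 clear@0
  + 245.2.96.0/20 (H0) depth=20
  Q 245.2.96.0: descend 11110101000000100110 ; hops seen [H0] ; pick H0
  Q 245.2.96.250: descend 11110101000000100110 ; hops seen [H0] ; pick H0
  + 184.0.0.0/13 (H0) depth=13
  Q 184.0.0.3: descend 1011100000000 ; hops seen [H0] ; pick H0
  Q 245.2.96.7: descend 11110101000000100110 ; hops seen [H0] ; pick H0
  Q 56.80.126.141: descend ε ; hops seen [∅] ; pick no-route
  Q 184.0.0.0: descend 1011100000000 ; hops seen [H0] ; pick H0
  + 184.6.203.224/27 (H3) depth=27
  + 184.6.128.0/17 (H3) depth=17
  + 245.0.0.0/8 (H0) depth=8
  Q 184.6.129.215: descend 10111000000001101 ; hops seen [H0,H3] ; pick H3
  Q 245.2.96.14: descend 11110101000000100110 ; hops seen [H0,H0] ; pick H0
  - 184.6.128.0/17 clear@17
  + 184.6.0.0/16 (H3) depth=16
  Q 184.6.13.30: descend 1011100000000110 ; hops seen [H0,H3] ; pick H3
  + 184.6.203.0/24 (H0) depth=24
  + 184.0.0.0/12 (H1) depth=12
  + 184.0.0.0/8 (H0) depth=8
  + 245.0.0.0/12 (H0) depth=12
  + 245.2.96.0/21 (H1) depth=21
  + 0.0.0.0/0 (H0) depth=0
  + 245.2.97.176/28 (H4) depth=28
  Q 184.6.203.226: descend 101110000000011011001011111 ; hops seen [H0,H0,H1,H0,H3,H0,H3] ; pick H3
  Q 184.6.203.2: descend 101110000000011011001011 ; hops seen [H0,H0,H1,H0,H3,H0] ; pick H0
  Q 184.6.203.3: descend 101110000000011011001011 ; hops seen [H0,H0,H1,H0,H3,H0] ; pick H0
  + 184.4.0.0/14 (H0) depth=14
  + 184.6.203.0/24 (H0) depth=24

== LOOKUPS ==
["H0","H0","H0","H0","no-route","H0","H3","H0","H3","H3","H0","H0"]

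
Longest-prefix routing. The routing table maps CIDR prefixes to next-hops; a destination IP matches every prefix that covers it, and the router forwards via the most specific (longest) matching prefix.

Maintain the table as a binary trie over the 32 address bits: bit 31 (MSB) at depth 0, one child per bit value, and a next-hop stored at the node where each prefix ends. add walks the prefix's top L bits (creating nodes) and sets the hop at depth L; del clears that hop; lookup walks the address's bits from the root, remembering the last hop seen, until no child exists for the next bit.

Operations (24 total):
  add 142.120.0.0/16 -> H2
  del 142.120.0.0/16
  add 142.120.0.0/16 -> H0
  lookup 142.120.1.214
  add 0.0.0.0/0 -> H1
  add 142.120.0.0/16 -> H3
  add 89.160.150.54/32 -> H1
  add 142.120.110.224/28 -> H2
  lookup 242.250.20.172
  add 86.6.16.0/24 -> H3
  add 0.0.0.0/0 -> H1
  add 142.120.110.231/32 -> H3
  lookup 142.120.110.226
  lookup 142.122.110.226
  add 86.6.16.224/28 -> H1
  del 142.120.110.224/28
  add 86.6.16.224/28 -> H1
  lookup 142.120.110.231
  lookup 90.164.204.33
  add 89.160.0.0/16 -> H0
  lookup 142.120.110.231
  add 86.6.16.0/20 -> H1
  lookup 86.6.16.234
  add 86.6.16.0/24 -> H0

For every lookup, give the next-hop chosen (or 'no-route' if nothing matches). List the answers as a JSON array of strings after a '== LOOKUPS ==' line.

Apply in order:
  + 142.120.0.0/16 (H2) depth=16
  - 142.120.0.0/16 clear@16
  + 142.120.0.0/16 (H0) depth=16
  ? 142.120.1.214  path d0:-→d1:-→d2:-→d3:-→d4:-→d5:-→d6:-→d7:-→d8:-→d9:-→d10:-→d11:-→d12:-→d13:-→d14:-→d15:-→d16:H0  best=H0
  + 0.0.0.0/0 (H1) depth=0
  + 142.120.0.0/16 (H3) depth=16
  + 89.160.150.54/32 (H1) depth=32
  + 142.120.110.224/28 (H2) depth=28
  ? 242.250.20.172  path d0:H1→d1:-  best=H1
  + 86.6.16.0/24 (H3) depth=24
  + 0.0.0.0/0 (H1) depth=0
  + 142.120.110.231/32 (H3) depth=32
  ? 142.120.110.226  path d0:H1→d1:-→d2:-→d3:-→d4:-→d5:-→d6:-→d7:-→d8:-→d9:-→d10:-→d11:-→d12:-→d13:-→d14:-→d15:-→d16:H3→d17:-→d18:-→d19:-→d20:-→d21:-→d22:-→d23:-→d24:-→d25:-→d26:-→d27:-→d28:H2→d29:-  best=H2
  ? 142.122.110.226  path d0:H1→d1:-→d2:-→d3:-→d4:-→d5:-→d6:-→d7:-→d8:-→d9:-→d10:-→d11:-→d12:-→d13:-→d14:-  best=H1
  + 86.6.16.224/28 (H1) depth=28
  - 142.120.110.224/28 clear@28
  + 86.6.16.224/28 (H1) depth=28
  ? 142.120.110.231  path d0:H1→d1:-→d2:-→d3:-→d4:-→d5:-→d6:-→d7:-→d8:-→d9:-→d10:-→d11:-→d12:-→d13:-→d14:-→d15:-→d16:H3→d17:-→d18:-→d19:-→d20:-→d21:-→d22:-→d23:-→d24:-→d25:-→d26:-→d27:-→d28:-→d29:-→d30:-→d31:-→d32:H3  best=H3
  ? 90.164.204.33  path d0:H1→d1:-→d2:-→d3:-→d4:-→d5:-→d6:-  best=H1
  + 89.160.0.0/16 (H0) depth=16
  ? 142.120.110.231  path d0:H1→d1:-→d2:-→d3:-→d4:-→d5:-→d6:-→d7:-→d8:-→d9:-→d10:-→d11:-→d12:-→d13:-→d14:-→d15:-→d16:H3→d17:-→d18:-→d19:-→d20:-→d21:-→d22:-→d23:-→d24:-→d25:-→d26:-→d27:-→d28:-→d29:-→d30:-→d31:-→d32:H3  best=H3
  + 86.6.16.0/20 (H1) depth=20
  ? 86.6.16.234  path d0:H1→d1:-→d2:-→d3:-→d4:-→d5:-→d6:-→d7:-→d8:-→d9:-→d10:-→d11:-→d12:-→d13:-→d14:-→d15:-→d16:-→d17:-→d18:-→d19:-→d20:H1→d21:-→d22:-→d23:-→d24:H3→d25:-→d26:-→d27:-→d28:H1  best=H1
  + 86.6.16.0/24 (H0) depth=24

== LOOKUPS ==
["H0","H1","H2","H1","H3","H1","H3","H1"]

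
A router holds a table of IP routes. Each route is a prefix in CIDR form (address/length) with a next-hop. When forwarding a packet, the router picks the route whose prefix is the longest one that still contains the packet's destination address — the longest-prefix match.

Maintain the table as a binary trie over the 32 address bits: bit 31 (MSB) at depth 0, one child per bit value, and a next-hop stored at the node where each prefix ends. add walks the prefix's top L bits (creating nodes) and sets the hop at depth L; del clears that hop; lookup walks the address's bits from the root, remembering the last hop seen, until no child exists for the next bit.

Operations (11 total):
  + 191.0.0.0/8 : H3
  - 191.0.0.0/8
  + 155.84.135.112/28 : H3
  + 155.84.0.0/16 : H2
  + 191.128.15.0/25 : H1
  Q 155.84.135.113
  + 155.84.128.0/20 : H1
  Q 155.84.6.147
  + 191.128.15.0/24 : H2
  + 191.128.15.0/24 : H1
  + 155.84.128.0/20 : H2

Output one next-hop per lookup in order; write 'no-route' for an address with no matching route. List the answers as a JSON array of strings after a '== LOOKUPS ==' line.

Apply in order:
  add 191.0.0.0/8 -> H3 at depth 8
  - 191.0.0.0/8 clear@8
  add 155.84.135.112/28 -> H3 at depth 28
  add 155.84.0.0/16 -> H2 at depth 16
  add 191.128.15.0/25 -> H1 at depth 25
  ? 155.84.135.113  path d0:-→d1:-→d2:-→d3:-→d4:-→d5:-→d6:-→d7:-→d8:-→d9:-→d10:-→d11:-→d12:-→d13:-→d14:-→d15:-→d16:H2→d17:-→d18:-→d19:-→d20:-→d21:-→d22:-→d23:-→d24:-→d25:-→d26:-→d27:-→d28:H3  best=H3
  add 155.84.128.0/20 -> H1 at depth 20
  ? 155.84.6.147  path d0:-→d1:-→d2:-→d3:-→d4:-→d5:-→d6:-→d7:-→d8:-→d9:-→d10:-→d11:-→d12:-→d13:-→d14:-→d15:-→d16:H2  best=H2
  add 191.128.15.0/24 -> H2 at depth 24
  add 191.128.15.0/24 -> H1 at depth 24
  add 155.84.128.0/20 -> H2 at depth 20

== LOOKUPS ==
["H3","H2"]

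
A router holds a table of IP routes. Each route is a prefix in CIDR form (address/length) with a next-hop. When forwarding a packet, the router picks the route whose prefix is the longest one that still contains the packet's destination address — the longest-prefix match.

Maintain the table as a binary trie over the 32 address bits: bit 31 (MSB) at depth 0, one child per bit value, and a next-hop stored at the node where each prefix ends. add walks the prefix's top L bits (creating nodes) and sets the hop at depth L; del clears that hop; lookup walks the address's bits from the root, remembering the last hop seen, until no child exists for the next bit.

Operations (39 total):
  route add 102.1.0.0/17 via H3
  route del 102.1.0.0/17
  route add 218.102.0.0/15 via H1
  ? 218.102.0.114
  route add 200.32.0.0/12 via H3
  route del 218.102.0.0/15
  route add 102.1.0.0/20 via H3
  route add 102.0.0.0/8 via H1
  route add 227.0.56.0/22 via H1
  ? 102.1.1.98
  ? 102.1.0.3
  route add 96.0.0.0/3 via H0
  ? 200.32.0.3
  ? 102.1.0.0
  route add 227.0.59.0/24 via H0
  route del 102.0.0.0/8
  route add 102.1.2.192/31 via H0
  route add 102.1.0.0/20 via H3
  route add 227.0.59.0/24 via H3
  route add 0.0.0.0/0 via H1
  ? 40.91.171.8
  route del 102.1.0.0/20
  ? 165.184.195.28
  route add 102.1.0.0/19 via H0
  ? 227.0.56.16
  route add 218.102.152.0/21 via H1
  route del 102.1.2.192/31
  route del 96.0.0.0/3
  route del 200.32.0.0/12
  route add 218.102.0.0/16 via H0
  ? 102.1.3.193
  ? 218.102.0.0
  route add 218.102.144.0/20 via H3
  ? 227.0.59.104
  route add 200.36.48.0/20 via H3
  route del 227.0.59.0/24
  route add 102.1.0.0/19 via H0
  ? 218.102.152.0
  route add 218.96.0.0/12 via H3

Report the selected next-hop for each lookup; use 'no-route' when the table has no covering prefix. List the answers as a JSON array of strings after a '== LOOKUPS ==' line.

Trace:
  + 102.1.0.0/17 (H3) depth=17
  del 102.1.0.0/17 (clear depth 17)
  + 218.102.0.0/15 (H1) depth=15
  lookup 218.102.0.114: bits 110110100110011 walk d0:-→d1:-→d2:-→d3:-→d4:-→d5:-→d6:-→d7:-→d8:-→d9:-→d10:-→d11:-→d12:-→d13:-→d14:-→d15:H1 -> H1
  + 200.32.0.0/12 (H3) depth=12
  del 218.102.0.0/15 (clear depth 15)
  + 102.1.0.0/20 (H3) depth=20
  + 102.0.0.0/8 (H1) depth=8
  + 227.0.56.0/22 (H1) depth=22
  lookup 102.1.1.98: bits 01100110000000010000 walk d0:-→d1:-→d2:-→d3:-→d4:-→d5:-→d6:-→d7:-→d8:H1→d9:-→d10:-→d11:-→d12:-→d13:-→d14:-→d15:-→d16:-→d17:-→d18:-→d19:-→d20:H3 -> H3
  lookup 102.1.0.3: bits 01100110000000010000 walk d0:-→d1:-→d2:-→d3:-→d4:-→d5:-→d6:-→d7:-→d8:H1→d9:-→d10:-→d11:-→d12:-→d13:-→d14:-→d15:-→d16:-→d17:-→d18:-→d19:-→d20:H3 -> H3
  + 96.0.0.0/3 (H0) depth=3
  lookup 200.32.0.3: bits 110010000010 walk d0:-→d1:-→d2:-→d3:-→d4:-→d5:-→d6:-→d7:-→d8:-→d9:-→d10:-→d11:-→d12:H3 -> H3
  lookup 102.1.0.0: bits 01100110000000010000 walk d0:-→d1:-→d2:-→d3:H0→d4:-→d5:-→d6:-→d7:-→d8:H1→d9:-→d10:-→d11:-→d12:-→d13:-→d14:-→d15:-→d16:-→d17:-→d18:-→d19:-→d20:H3 -> H3
  + 227.0.59.0/24 (H0) depth=24
  del 102.0.0.0/8 (clear depth 8)
  + 102.1.2.192/31 (H0) depth=31
  + 102.1.0.0/20 (H3) depth=20
  + 227.0.59.0/24 (H3) depth=24
  + 0.0.0.0/0 (H1) depth=0
  lookup 40.91.171.8: bits 0 walk d0:H1→d1:- -> H1
  del 102.1.0.0/20 (clear depth 20)
  lookup 165.184.195.28: bits 1 walk d0:H1→d1:- -> H1
  + 102.1.0.0/19 (H0) depth=19
  lookup 227.0.56.16: bits 1110001100000000001110 walk d0:H1→d1:-→d2:-→d3:-→d4:-→d5:-→d6:-→d7:-→d8:-→d9:-→d10:-→d11:-→d12:-→d13:-→d14:-→d15:-→d16:-→d17:-→d18:-→d19:-→d20:-→d21:-→d22:H1 -> H1
  + 218.102.152.0/21 (H1) depth=21
  del 102.1.2.192/31 (clear depth 31)
  del 96.0.0.0/3 (clear depth 3)
  del 200.32.0.0/12 (clear depth 12)
  + 218.102.0.0/16 (H0) depth=16
  lookup 102.1.3.193: bits 01100110000000010000001 walk d0:H1→d1:-→d2:-→d3:-→d4:-→d5:-→d6:-→d7:-→d8:-→d9:-→d10:-→d11:-→d12:-→d13:-→d14:-→d15:-→d16:-→d17:-→d18:-→d19:H0→d20:-→d21:-→d22:-→d23:- -> H0
  lookup 218.102.0.0: bits 1101101001100110 walk d0:H1→d1:-→d2:-→d3:-→d4:-→d5:-→d6:-→d7:-→d8:-→d9:-→d10:-→d11:-→d12:-→d13:-→d14:-→d15:-→d16:H0 -> H0
  + 218.102.144.0/20 (H3) depth=20
  lookup 227.0.59.104: bits 111000110000000000111011 walk d0:H1→d1:-→d2:-→d3:-→d4:-→d5:-→d6:-→d7:-→d8:-→d9:-→d10:-→d11:-→d12:-→d13:-→d14:-→d15:-→d16:-→d17:-→d18:-→d19:-→d20:-→d21:-→d22:H1→d23:-→d24:H3 -> H3
  + 200.36.48.0/20 (H3) depth=20
  del 227.0.59.0/24 (clear depth 24)
  + 102.1.0.0/19 (H0) depth=19
  lookup 218.102.152.0: bits 110110100110011010011 walk d0:H1→d1:-→d2:-→d3:-→d4:-→d5:-→d6:-→d7:-→d8:-→d9:-→d10:-→d11:-→d12:-→d13:-→d14:-→d15:-→d16:H0→d17:-→d18:-→d19:-→d20:H3→d21:H1 -> H1
  + 218.96.0.0/12 (H3) depth=12

== LOOKUPS ==
["H1","H3","H3","H3","H3","H1","H1","H1","H0","H0","H3","H1"]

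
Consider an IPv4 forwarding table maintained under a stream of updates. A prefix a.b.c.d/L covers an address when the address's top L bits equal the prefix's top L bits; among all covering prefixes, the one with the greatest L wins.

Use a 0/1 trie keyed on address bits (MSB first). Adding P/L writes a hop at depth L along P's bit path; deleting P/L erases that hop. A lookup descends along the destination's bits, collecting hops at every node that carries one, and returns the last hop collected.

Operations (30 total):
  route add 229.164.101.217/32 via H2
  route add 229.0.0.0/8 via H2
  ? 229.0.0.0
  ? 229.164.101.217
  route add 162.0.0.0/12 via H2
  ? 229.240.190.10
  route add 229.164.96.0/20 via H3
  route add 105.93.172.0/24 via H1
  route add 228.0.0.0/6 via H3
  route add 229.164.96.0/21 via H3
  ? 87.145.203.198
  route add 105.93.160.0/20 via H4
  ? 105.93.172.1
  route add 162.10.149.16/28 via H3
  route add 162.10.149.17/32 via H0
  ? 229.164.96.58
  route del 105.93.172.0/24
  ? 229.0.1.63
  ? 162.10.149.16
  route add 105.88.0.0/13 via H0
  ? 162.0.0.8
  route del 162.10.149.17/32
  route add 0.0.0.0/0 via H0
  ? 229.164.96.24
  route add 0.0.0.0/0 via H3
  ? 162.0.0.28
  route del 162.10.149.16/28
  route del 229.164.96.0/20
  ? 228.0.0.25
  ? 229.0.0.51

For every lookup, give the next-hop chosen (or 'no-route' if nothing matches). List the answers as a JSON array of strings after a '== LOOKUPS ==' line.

Process each operation:
  + 229.164.101.217/32 (H2) depth=32
  + 229.0.0.0/8 (H2) depth=8
  lookup 229.0.0.0: bits 11100101 walk d0:-→d1:-→d2:-→d3:-→d4:-→d5:-→d6:-→d7:-→d8:H2 -> H2
  lookup 229.164.101.217: bits 11100101101001000110010111011001 walk d0:-→d1:-→d2:-→d3:-→d4:-→d5:-→d6:-→d7:-→d8:H2→d9:-→d10:-→d11:-→d12:-→d13:-→d14:-→d15:-→d16:-→d17:-→d18:-→d19:-→d20:-→d21:-→d22:-→d23:-→d24:-→d25:-→d26:-→d27:-→d28:-→d29:-→d30:-→d31:-→d32:H2 -> H2
  + 162.0.0.0/12 (H2) depth=12
  lookup 229.240.190.10: bits 111001011 walk d0:-→d1:-→d2:-→d3:-→d4:-→d5:-→d6:-→d7:-→d8:H2→d9:- -> H2
  + 229.164.96.0/20 (H3) depth=20
  + 105.93.172.0/24 (H1) depth=24
  + 228.0.0.0/6 (H3) depth=6
  + 229.164.96.0/21 (H3) depth=21
  lookup 87.145.203.198: bits 01 walk d0:-→d1:-→d2:- -> no-route
  + 105.93.160.0/20 (H4) depth=20
  lookup 105.93.172.1: bits 011010010101110110101100 walk d0:-→d1:-→d2:-→d3:-→d4:-→d5:-→d6:-→d7:-→d8:-→d9:-→d10:-→d11:-→d12:-→d13:-→d14:-→d15:-→d16:-→d17:-→d18:-→d19:-→d20:H4→d21:-→d22:-→d23:-→d24:H1 -> H1
  + 162.10.149.16/28 (H3) depth=28
  + 162.10.149.17/32 (H0) depth=32
  lookup 229.164.96.58: bits 111001011010010001100 walk d0:-→d1:-→d2:-→d3:-→d4:-→d5:-→d6:H3→d7:-→d8:H2→d9:-→d10:-→d11:-→d12:-→d13:-→d14:-→d15:-→d16:-→d17:-→d18:-→d19:-→d20:H3→d21:H3 -> H3
  del 105.93.172.0/24 (clear depth 24)
  lookup 229.0.1.63: bits 11100101 walk d0:-→d1:-→d2:-→d3:-→d4:-→d5:-→d6:H3→d7:-→d8:H2 -> H2
  lookup 162.10.149.16: bits 1010001000001010100101010001000 walk d0:-→d1:-→d2:-→d3:-→d4:-→d5:-→d6:-→d7:-→d8:-→d9:-→d10:-→d11:-→d12:H2→d13:-→d14:-→d15:-→d16:-→d17:-→d18:-→d19:-→d20:-→d21:-→d22:-→d23:-→d24:-→d25:-→d26:-→d27:-→d28:H3→d29:-→d30:-→d31:- -> H3
  + 105.88.0.0/13 (H0) depth=13
  lookup 162.0.0.8: bits 101000100000 walk d0:-→d1:-→d2:-→d3:-→d4:-→d5:-→d6:-→d7:-→d8:-→d9:-→d10:-→d11:-→d12:H2 -> H2
  del 162.10.149.17/32 (clear depth 32)
  + 0.0.0.0/0 (H0) depth=0
  lookup 229.164.96.24: bits 111001011010010001100 walk d0:H0→d1:-→d2:-→d3:-→d4:-→d5:-→d6:H3→d7:-→d8:H2→d9:-→d10:-→d11:-→d12:-→d13:-→d14:-→d15:-→d16:-→d17:-→d18:-→d19:-→d20:H3→d21:H3 -> H3
  + 0.0.0.0/0 (H3) depth=0
  lookup 162.0.0.28: bits 101000100000 walk d0:H3→d1:-→d2:-→d3:-→d4:-→d5:-→d6:-→d7:-→d8:-→d9:-→d10:-→d11:-→d12:H2 -> H2
  del 162.10.149.16/28 (clear depth 28)
  del 229.164.96.0/20 (clear depth 20)
  lookup 228.0.0.25: bits 1110010 walk d0:H3→d1:-→d2:-→d3:-→d4:-→d5:-→d6:H3→d7:- -> H3
  lookup 229.0.0.51: bits 11100101 walk d0:H3→d1:-→d2:-→d3:-→d4:-→d5:-→d6:H3→d7:-→d8:H2 -> H2

== LOOKUPS ==
["H2","H2","H2","no-route","H1","H3","H2","H3","H2","H3","H2","H3","H2"]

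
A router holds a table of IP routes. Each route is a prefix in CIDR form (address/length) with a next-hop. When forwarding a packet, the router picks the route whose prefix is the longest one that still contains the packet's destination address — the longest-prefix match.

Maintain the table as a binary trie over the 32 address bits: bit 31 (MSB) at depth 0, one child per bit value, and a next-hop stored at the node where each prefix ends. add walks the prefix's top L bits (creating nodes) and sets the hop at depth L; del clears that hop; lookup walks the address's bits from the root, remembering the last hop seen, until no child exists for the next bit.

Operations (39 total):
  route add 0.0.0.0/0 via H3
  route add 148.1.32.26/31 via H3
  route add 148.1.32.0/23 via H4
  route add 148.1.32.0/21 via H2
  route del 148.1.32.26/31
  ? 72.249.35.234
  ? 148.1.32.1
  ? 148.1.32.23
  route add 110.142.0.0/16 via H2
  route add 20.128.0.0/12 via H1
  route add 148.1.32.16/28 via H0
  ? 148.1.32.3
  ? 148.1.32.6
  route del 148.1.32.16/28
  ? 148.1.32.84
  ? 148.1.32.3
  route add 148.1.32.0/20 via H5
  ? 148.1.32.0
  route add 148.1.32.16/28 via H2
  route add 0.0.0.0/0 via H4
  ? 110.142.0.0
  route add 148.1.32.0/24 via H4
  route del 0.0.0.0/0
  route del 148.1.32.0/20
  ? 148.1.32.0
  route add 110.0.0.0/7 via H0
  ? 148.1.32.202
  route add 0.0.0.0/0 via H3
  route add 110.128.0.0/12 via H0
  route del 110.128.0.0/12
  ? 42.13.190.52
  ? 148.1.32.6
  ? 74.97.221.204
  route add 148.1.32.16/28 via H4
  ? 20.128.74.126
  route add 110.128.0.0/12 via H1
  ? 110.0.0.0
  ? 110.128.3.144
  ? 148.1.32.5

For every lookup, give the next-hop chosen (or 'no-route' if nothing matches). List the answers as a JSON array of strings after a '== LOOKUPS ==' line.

Trace:
  add 0.0.0.0/0 -> H3 at depth 0
  add 148.1.32.26/31 -> H3 at depth 31
  add 148.1.32.0/23 -> H4 at depth 23
  add 148.1.32.0/21 -> H2 at depth 21
  del 148.1.32.26/31 (clear depth 31)
  lookup 72.249.35.234: bits ε walk d0:H3 -> H3
  lookup 148.1.32.1: bits 100101000000000100100000000 walk d0:H3→d1:-→d2:-→d3:-→d4:-→d5:-→d6:-→d7:-→d8:-→d9:-→d10:-→d11:-→d12:-→d13:-→d14:-→d15:-→d16:-→d17:-→d18:-→d19:-→d20:-→d21:H2→d22:-→d23:H4→d24:-→d25:-→d26:-→d27:- -> H4
  lookup 148.1.32.23: bits 1001010000000001001000000001 walk d0:H3→d1:-→d2:-→d3:-→d4:-→d5:-→d6:-→d7:-→d8:-→d9:-→d10:-→d11:-→d12:-→d13:-→d14:-→d15:-→d16:-→d17:-→d18:-→d19:-→d20:-→d21:H2→d22:-→d23:H4→d24:-→d25:-→d26:-→d27:-→d28:- -> H4
  add 110.142.0.0/16 -> H2 at depth 16
  add 20.128.0.0/12 -> H1 at depth 12
  add 148.1.32.16/28 -> H0 at depth 28
  lookup 148.1.32.3: bits 100101000000000100100000000 walk d0:H3→d1:-→d2:-→d3:-→d4:-→d5:-→d6:-→d7:-→d8:-→d9:-→d10:-→d11:-→d12:-→d13:-→d14:-→d15:-→d16:-→d17:-→d18:-→d19:-→d20:-→d21:H2→d22:-→d23:H4→d24:-→d25:-→d26:-→d27:- -> H4
  lookup 148.1.32.6: bits 100101000000000100100000000 walk d0:H3→d1:-→d2:-→d3:-→d4:-→d5:-→d6:-→d7:-→d8:-→d9:-→d10:-→d11:-→d12:-→d13:-→d14:-→d15:-→d16:-→d17:-→d18:-→d19:-→d20:-→d21:H2→d22:-→d23:H4→d24:-→d25:-→d26:-→d27:- -> H4
  del 148.1.32.16/28 (clear depth 28)
  lookup 148.1.32.84: bits 1001010000000001001000000 walk d0:H3→d1:-→d2:-→d3:-→d4:-→d5:-→d6:-→d7:-→d8:-→d9:-→d10:-→d11:-→d12:-→d13:-→d14:-→d15:-→d16:-→d17:-→d18:-→d19:-→d20:-→d21:H2→d22:-→d23:H4→d24:-→d25:- -> H4
  lookup 148.1.32.3: bits 100101000000000100100000000 walk d0:H3→d1:-→d2:-→d3:-→d4:-→d5:-→d6:-→d7:-→d8:-→d9:-→d10:-→d11:-→d12:-→d13:-→d14:-→d15:-→d16:-→d17:-→d18:-→d19:-→d20:-→d21:H2→d22:-→d23:H4→d24:-→d25:-→d26:-→d27:- -> H4
  add 148.1.32.0/20 -> H5 at depth 20
  lookup 148.1.32.0: bits 100101000000000100100000000 walk d0:H3→d1:-→d2:-→d3:-→d4:-→d5:-→d6:-→d7:-→d8:-→d9:-→d10:-→d11:-→d12:-→d13:-→d14:-→d15:-→d16:-→d17:-→d18:-→d19:-→d20:H5→d21:H2→d22:-→d23:H4→d24:-→d25:-→d26:-→d27:- -> H4
  add 148.1.32.16/28 -> H2 at depth 28
  add 0.0.0.0/0 -> H4 at depth 0
  lookup 110.142.0.0: bits 0110111010001110 walk d0:H4→d1:-→d2:-→d3:-→d4:-→d5:-→d6:-→d7:-→d8:-→d9:-→d10:-→d11:-→d12:-→d13:-→d14:-→d15:-→d16:H2 -> H2
  add 148.1.32.0/24 -> H4 at depth 24
  del 0.0.0.0/0 (clear depth 0)
  del 148.1.32.0/20 (clear depth 20)
  lookup 148.1.32.0: bits 100101000000000100100000000 walk d0:-→d1:-→d2:-→d3:-→d4:-→d5:-→d6:-→d7:-→d8:-→d9:-→d10:-→d11:-→d12:-→d13:-→d14:-→d15:-→d16:-→d17:-→d18:-→d19:-→d20:-→d21:H2→d22:-→d23:H4→d24:H4→d25:-→d26:-→d27:- -> H4
  add 110.0.0.0/7 -> H0 at depth 7
  lookup 148.1.32.202: bits 100101000000000100100000 walk d0:-→d1:-→d2:-→d3:-→d4:-→d5:-→d6:-→d7:-→d8:-→d9:-→d10:-→d11:-→d12:-→d13:-→d14:-→d15:-→d16:-→d17:-→d18:-→d19:-→d20:-→d21:H2→d22:-→d23:H4→d24:H4 -> H4
  add 0.0.0.0/0 -> H3 at depth 0
  add 110.128.0.0/12 -> H0 at depth 12
  del 110.128.0.0/12 (clear depth 12)
  lookup 42.13.190.52: bits 00 walk d0:H3→d1:-→d2:- -> H3
  lookup 148.1.32.6: bits 100101000000000100100000000 walk d0:H3→d1:-→d2:-→d3:-→d4:-→d5:-→d6:-→d7:-→d8:-→d9:-→d10:-→d11:-→d12:-→d13:-→d14:-→d15:-→d16:-→d17:-→d18:-→d19:-→d20:-→d21:H2→d22:-→d23:H4→d24:H4→d25:-→d26:-→d27:- -> H4
  lookup 74.97.221.204: bits 01 walk d0:H3→d1:-→d2:- -> H3
  add 148.1.32.16/28 -> H4 at depth 28
  lookup 20.128.74.126: bits 000101001000 walk d0:H3→d1:-→d2:-→d3:-→d4:-→d5:-→d6:-→d7:-→d8:-→d9:-→d10:-→d11:-→d12:H1 -> H1
  add 110.128.0.0/12 -> H1 at depth 12
  lookup 110.0.0.0: bits 01101110 walk d0:H3→d1:-→d2:-→d3:-→d4:-→d5:-→d6:-→d7:H0→d8:- -> H0
  lookup 110.128.3.144: bits 011011101000 walk d0:H3→d1:-→d2:-→d3:-→d4:-→d5:-→d6:-→d7:H0→d8:-→d9:-→d10:-→d11:-→d12:H1 -> H1
  lookup 148.1.32.5: bits 100101000000000100100000000 walk d0:H3→d1:-→d2:-→d3:-→d4:-→d5:-→d6:-→d7:-→d8:-→d9:-→d10:-→d11:-→d12:-→d13:-→d14:-→d15:-→d16:-→d17:-→d18:-→d19:-→d20:-→d21:H2→d22:-→d23:H4→d24:H4→d25:-→d26:-→d27:- -> H4

== LOOKUPS ==
["H3","H4","H4","H4","H4","H4","H4","H4","H2","H4","H4","H3","H4","H3","H1","H0","H1","H4"]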